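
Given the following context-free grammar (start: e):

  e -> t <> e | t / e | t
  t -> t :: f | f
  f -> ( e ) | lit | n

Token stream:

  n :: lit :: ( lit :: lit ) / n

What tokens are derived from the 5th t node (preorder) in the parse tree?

[e [t [t [t [f n]] :: [f lit]] :: [f ( [e [t [t [f lit]] :: [f lit]]] )]] / [e [t [f n]]]]

lit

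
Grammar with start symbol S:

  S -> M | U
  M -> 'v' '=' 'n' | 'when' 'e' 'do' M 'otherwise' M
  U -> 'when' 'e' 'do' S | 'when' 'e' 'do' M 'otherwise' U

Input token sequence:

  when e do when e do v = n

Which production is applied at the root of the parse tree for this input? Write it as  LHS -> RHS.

[S [U when e do [S [U when e do [S [M v = n]]]]]]

S -> U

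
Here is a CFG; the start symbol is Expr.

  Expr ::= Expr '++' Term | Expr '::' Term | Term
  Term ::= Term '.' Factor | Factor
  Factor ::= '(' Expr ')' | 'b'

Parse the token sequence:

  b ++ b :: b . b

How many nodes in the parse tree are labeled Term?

[Expr [Expr [Expr [Term [Factor b]]] ++ [Term [Factor b]]] :: [Term [Term [Factor b]] . [Factor b]]]

4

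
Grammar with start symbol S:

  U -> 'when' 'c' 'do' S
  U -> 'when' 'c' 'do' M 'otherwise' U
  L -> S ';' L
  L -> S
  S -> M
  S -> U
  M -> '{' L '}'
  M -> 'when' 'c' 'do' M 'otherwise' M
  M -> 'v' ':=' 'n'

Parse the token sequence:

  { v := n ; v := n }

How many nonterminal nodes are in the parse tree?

8

[S [M { [L [S [M v := n]] ; [L [S [M v := n]]]] }]]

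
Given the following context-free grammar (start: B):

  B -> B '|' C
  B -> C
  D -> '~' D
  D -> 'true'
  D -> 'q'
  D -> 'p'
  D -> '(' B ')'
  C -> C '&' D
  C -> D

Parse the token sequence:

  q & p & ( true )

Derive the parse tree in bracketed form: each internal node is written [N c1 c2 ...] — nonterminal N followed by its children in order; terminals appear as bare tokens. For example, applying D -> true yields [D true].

[B [C [C [C [D q]] & [D p]] & [D ( [B [C [D true]]] )]]]

B
C
C & D
C & D & D
D & D & D
q & D & D
q & p & D
q & p & ( B )
q & p & ( C )
q & p & ( D )
q & p & ( true )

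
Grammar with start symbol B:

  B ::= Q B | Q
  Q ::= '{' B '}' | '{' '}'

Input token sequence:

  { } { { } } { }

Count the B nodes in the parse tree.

4

[B [Q { }] [B [Q { [B [Q { }]] }] [B [Q { }]]]]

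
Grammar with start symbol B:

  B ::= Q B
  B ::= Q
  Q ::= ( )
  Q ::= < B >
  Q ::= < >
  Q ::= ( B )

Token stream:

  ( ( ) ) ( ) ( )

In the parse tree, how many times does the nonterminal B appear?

4

[B [Q ( [B [Q ( )]] )] [B [Q ( )] [B [Q ( )]]]]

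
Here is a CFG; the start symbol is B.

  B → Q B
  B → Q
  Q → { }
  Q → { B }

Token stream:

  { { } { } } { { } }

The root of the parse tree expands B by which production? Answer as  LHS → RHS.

[B [Q { [B [Q { }] [B [Q { }]]] }] [B [Q { [B [Q { }]] }]]]

B → Q B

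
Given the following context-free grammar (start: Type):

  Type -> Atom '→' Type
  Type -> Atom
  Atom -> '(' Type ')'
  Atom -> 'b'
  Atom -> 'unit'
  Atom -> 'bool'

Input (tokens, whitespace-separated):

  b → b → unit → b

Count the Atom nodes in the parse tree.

[Type [Atom b] → [Type [Atom b] → [Type [Atom unit] → [Type [Atom b]]]]]

4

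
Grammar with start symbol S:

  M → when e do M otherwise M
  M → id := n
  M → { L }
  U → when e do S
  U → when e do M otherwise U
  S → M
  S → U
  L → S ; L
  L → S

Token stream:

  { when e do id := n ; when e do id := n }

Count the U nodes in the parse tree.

2

[S [M { [L [S [U when e do [S [M id := n]]]] ; [L [S [U when e do [S [M id := n]]]]]] }]]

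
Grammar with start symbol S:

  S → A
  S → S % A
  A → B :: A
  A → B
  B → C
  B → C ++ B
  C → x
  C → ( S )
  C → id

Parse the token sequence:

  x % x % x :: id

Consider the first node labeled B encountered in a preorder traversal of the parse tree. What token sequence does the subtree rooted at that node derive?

[S [S [S [A [B [C x]]]] % [A [B [C x]]]] % [A [B [C x]] :: [A [B [C id]]]]]

x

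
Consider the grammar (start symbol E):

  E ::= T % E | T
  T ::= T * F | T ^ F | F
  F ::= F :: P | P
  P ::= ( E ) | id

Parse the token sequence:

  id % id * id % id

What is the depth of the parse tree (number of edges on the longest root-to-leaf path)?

6

[E [T [F [P id]]] % [E [T [T [F [P id]]] * [F [P id]]] % [E [T [F [P id]]]]]]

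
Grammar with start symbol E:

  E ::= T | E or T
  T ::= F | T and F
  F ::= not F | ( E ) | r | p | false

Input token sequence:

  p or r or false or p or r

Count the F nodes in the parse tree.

5

[E [E [E [E [E [T [F p]]] or [T [F r]]] or [T [F false]]] or [T [F p]]] or [T [F r]]]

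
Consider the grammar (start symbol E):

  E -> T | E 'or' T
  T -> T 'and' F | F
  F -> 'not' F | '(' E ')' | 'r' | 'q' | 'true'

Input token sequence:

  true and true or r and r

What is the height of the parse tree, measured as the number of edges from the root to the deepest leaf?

5

[E [E [T [T [F true]] and [F true]]] or [T [T [F r]] and [F r]]]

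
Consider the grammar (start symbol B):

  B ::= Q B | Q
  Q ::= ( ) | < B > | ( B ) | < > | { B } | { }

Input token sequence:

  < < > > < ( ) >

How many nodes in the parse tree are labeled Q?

4

[B [Q < [B [Q < >]] >] [B [Q < [B [Q ( )]] >]]]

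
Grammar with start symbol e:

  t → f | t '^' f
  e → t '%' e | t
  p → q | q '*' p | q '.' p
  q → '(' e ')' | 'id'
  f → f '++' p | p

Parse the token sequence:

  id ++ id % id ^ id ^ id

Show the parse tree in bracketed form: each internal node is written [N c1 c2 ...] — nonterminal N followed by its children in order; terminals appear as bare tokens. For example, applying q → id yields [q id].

e
t % e
f % e
f ++ p % e
p ++ p % e
q ++ p % e
id ++ p % e
id ++ q % e
id ++ id % e
id ++ id % t
id ++ id % t ^ f
id ++ id % t ^ f ^ f
id ++ id % f ^ f ^ f
id ++ id % p ^ f ^ f
id ++ id % q ^ f ^ f
id ++ id % id ^ f ^ f
id ++ id % id ^ p ^ f
id ++ id % id ^ q ^ f
id ++ id % id ^ id ^ f
id ++ id % id ^ id ^ p
id ++ id % id ^ id ^ q
id ++ id % id ^ id ^ id

[e [t [f [f [p [q id]]] ++ [p [q id]]]] % [e [t [t [t [f [p [q id]]]] ^ [f [p [q id]]]] ^ [f [p [q id]]]]]]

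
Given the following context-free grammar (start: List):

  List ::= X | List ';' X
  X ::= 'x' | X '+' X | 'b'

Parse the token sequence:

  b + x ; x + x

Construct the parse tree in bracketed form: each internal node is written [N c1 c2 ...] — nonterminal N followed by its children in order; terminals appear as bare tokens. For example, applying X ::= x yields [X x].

[List [List [X [X b] + [X x]]] ; [X [X x] + [X x]]]

List
List ; X
X ; X
X + X ; X
b + X ; X
b + x ; X
b + x ; X + X
b + x ; x + X
b + x ; x + x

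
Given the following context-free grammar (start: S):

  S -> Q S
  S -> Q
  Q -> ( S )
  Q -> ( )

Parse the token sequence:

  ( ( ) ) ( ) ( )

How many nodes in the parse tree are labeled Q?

[S [Q ( [S [Q ( )]] )] [S [Q ( )] [S [Q ( )]]]]

4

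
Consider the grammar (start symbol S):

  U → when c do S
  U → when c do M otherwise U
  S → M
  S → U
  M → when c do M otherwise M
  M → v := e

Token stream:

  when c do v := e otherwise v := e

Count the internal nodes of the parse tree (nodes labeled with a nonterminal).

[S [M when c do [M v := e] otherwise [M v := e]]]

4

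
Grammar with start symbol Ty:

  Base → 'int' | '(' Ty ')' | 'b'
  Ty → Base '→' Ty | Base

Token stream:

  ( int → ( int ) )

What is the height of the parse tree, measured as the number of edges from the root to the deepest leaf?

7

[Ty [Base ( [Ty [Base int] → [Ty [Base ( [Ty [Base int]] )]]] )]]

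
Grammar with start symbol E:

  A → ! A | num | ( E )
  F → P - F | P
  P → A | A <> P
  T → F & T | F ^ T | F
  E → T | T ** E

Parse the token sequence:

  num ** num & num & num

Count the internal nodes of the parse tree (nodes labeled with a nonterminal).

[E [T [F [P [A num]]]] ** [E [T [F [P [A num]]] & [T [F [P [A num]]] & [T [F [P [A num]]]]]]]]

18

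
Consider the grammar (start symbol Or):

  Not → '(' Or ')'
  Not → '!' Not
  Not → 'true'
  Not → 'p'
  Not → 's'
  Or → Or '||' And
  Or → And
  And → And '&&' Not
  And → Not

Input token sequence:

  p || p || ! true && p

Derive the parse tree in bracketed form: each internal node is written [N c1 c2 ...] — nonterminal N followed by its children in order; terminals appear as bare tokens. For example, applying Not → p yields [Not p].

[Or [Or [Or [And [Not p]]] || [And [Not p]]] || [And [And [Not ! [Not true]]] && [Not p]]]

Or
Or || And
Or || And || And
And || And || And
Not || And || And
p || And || And
p || Not || And
p || p || And
p || p || And && Not
p || p || Not && Not
p || p || ! Not && Not
p || p || ! true && Not
p || p || ! true && p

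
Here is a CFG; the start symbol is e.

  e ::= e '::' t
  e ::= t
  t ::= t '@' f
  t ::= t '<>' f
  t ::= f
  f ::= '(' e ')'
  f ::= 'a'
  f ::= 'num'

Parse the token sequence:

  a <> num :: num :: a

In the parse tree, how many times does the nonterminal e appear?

[e [e [e [t [t [f a]] <> [f num]]] :: [t [f num]]] :: [t [f a]]]

3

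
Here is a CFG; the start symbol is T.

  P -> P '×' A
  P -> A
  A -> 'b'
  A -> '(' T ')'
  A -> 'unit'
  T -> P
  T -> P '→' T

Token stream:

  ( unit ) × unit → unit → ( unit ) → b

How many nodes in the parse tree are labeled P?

[T [P [P [A ( [T [P [A unit]]] )]] × [A unit]] → [T [P [A unit]] → [T [P [A ( [T [P [A unit]]] )]] → [T [P [A b]]]]]]

7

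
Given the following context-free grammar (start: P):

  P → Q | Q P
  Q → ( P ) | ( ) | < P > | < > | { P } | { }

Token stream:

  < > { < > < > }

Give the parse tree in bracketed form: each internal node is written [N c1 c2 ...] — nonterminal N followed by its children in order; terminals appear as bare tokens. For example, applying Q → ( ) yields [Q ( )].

[P [Q < >] [P [Q { [P [Q < >] [P [Q < >]]] }]]]

P
Q P
< > P
< > Q
< > { P }
< > { Q P }
< > { < > P }
< > { < > Q }
< > { < > < > }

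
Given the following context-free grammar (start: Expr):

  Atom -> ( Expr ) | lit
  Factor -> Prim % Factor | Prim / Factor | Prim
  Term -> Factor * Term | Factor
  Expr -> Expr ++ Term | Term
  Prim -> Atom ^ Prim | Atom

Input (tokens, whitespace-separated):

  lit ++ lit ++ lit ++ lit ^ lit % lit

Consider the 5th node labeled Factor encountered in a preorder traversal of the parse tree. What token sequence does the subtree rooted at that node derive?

[Expr [Expr [Expr [Expr [Term [Factor [Prim [Atom lit]]]]] ++ [Term [Factor [Prim [Atom lit]]]]] ++ [Term [Factor [Prim [Atom lit]]]]] ++ [Term [Factor [Prim [Atom lit] ^ [Prim [Atom lit]]] % [Factor [Prim [Atom lit]]]]]]

lit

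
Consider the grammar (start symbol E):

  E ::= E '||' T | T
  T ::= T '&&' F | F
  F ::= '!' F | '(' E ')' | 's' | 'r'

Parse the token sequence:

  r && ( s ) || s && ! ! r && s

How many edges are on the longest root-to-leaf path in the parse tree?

7

[E [E [T [T [F r]] && [F ( [E [T [F s]]] )]]] || [T [T [T [F s]] && [F ! [F ! [F r]]]] && [F s]]]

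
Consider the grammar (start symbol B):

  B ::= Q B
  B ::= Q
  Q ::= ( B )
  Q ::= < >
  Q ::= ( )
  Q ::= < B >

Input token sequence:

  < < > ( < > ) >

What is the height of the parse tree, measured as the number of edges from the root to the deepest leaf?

7

[B [Q < [B [Q < >] [B [Q ( [B [Q < >]] )]]] >]]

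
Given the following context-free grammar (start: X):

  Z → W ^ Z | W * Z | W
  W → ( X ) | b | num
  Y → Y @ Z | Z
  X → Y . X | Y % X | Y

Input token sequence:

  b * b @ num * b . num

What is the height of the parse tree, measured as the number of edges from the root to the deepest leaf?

6

[X [Y [Y [Z [W b] * [Z [W b]]]] @ [Z [W num] * [Z [W b]]]] . [X [Y [Z [W num]]]]]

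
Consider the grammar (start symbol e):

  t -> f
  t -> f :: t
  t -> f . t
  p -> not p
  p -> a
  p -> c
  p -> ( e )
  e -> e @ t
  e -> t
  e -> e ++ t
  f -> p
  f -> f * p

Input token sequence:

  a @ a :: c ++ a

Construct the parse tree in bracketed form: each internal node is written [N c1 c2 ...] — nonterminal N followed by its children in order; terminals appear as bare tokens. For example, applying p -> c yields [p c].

e
e ++ t
e @ t ++ t
t @ t ++ t
f @ t ++ t
p @ t ++ t
a @ t ++ t
a @ f :: t ++ t
a @ p :: t ++ t
a @ a :: t ++ t
a @ a :: f ++ t
a @ a :: p ++ t
a @ a :: c ++ t
a @ a :: c ++ f
a @ a :: c ++ p
a @ a :: c ++ a

[e [e [e [t [f [p a]]]] @ [t [f [p a]] :: [t [f [p c]]]]] ++ [t [f [p a]]]]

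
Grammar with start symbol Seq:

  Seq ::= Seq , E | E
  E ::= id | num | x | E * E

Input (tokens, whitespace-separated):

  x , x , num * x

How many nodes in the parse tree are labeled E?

[Seq [Seq [Seq [E x]] , [E x]] , [E [E num] * [E x]]]

5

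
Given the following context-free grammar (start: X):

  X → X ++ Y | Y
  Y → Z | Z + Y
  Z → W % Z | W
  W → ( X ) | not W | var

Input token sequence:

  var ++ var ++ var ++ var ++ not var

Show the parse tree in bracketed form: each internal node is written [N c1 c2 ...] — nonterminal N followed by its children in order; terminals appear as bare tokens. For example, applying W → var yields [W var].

X
X ++ Y
X ++ Y ++ Y
X ++ Y ++ Y ++ Y
X ++ Y ++ Y ++ Y ++ Y
Y ++ Y ++ Y ++ Y ++ Y
Z ++ Y ++ Y ++ Y ++ Y
W ++ Y ++ Y ++ Y ++ Y
var ++ Y ++ Y ++ Y ++ Y
var ++ Z ++ Y ++ Y ++ Y
var ++ W ++ Y ++ Y ++ Y
var ++ var ++ Y ++ Y ++ Y
var ++ var ++ Z ++ Y ++ Y
var ++ var ++ W ++ Y ++ Y
var ++ var ++ var ++ Y ++ Y
var ++ var ++ var ++ Z ++ Y
var ++ var ++ var ++ W ++ Y
var ++ var ++ var ++ var ++ Y
var ++ var ++ var ++ var ++ Z
var ++ var ++ var ++ var ++ W
var ++ var ++ var ++ var ++ not W
var ++ var ++ var ++ var ++ not var

[X [X [X [X [X [Y [Z [W var]]]] ++ [Y [Z [W var]]]] ++ [Y [Z [W var]]]] ++ [Y [Z [W var]]]] ++ [Y [Z [W not [W var]]]]]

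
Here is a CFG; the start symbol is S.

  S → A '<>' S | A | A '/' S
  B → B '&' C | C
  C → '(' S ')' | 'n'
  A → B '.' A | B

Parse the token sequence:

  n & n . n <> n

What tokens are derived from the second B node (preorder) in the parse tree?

n

[S [A [B [B [C n]] & [C n]] . [A [B [C n]]]] <> [S [A [B [C n]]]]]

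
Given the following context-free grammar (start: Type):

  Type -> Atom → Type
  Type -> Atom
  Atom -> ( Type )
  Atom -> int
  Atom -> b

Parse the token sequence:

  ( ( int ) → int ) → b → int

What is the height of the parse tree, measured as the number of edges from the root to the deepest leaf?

6

[Type [Atom ( [Type [Atom ( [Type [Atom int]] )] → [Type [Atom int]]] )] → [Type [Atom b] → [Type [Atom int]]]]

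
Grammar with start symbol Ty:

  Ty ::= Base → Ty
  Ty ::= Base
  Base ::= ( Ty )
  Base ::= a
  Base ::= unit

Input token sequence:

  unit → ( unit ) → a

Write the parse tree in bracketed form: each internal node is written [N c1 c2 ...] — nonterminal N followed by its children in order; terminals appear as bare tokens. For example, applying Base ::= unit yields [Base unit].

Ty
Base → Ty
unit → Ty
unit → Base → Ty
unit → ( Ty ) → Ty
unit → ( Base ) → Ty
unit → ( unit ) → Ty
unit → ( unit ) → Base
unit → ( unit ) → a

[Ty [Base unit] → [Ty [Base ( [Ty [Base unit]] )] → [Ty [Base a]]]]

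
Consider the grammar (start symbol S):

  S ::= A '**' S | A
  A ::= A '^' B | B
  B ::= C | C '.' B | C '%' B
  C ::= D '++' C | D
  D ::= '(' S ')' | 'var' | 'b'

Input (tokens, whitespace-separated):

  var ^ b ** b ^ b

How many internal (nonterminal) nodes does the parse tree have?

[S [A [A [B [C [D var]]]] ^ [B [C [D b]]]] ** [S [A [A [B [C [D b]]]] ^ [B [C [D b]]]]]]

18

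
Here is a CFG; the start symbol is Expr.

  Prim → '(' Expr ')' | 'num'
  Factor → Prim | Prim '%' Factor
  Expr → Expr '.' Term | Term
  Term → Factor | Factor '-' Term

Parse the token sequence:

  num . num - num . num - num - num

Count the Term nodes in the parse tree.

[Expr [Expr [Expr [Term [Factor [Prim num]]]] . [Term [Factor [Prim num]] - [Term [Factor [Prim num]]]]] . [Term [Factor [Prim num]] - [Term [Factor [Prim num]] - [Term [Factor [Prim num]]]]]]

6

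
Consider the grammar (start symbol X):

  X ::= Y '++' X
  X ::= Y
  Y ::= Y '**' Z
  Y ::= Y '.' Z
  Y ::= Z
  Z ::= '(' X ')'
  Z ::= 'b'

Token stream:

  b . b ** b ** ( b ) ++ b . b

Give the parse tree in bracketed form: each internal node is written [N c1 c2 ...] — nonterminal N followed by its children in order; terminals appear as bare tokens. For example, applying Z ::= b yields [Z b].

X
Y ++ X
Y ** Z ++ X
Y ** Z ** Z ++ X
Y . Z ** Z ** Z ++ X
Z . Z ** Z ** Z ++ X
b . Z ** Z ** Z ++ X
b . b ** Z ** Z ++ X
b . b ** b ** Z ++ X
b . b ** b ** ( X ) ++ X
b . b ** b ** ( Y ) ++ X
b . b ** b ** ( Z ) ++ X
b . b ** b ** ( b ) ++ X
b . b ** b ** ( b ) ++ Y
b . b ** b ** ( b ) ++ Y . Z
b . b ** b ** ( b ) ++ Z . Z
b . b ** b ** ( b ) ++ b . Z
b . b ** b ** ( b ) ++ b . b

[X [Y [Y [Y [Y [Z b]] . [Z b]] ** [Z b]] ** [Z ( [X [Y [Z b]]] )]] ++ [X [Y [Y [Z b]] . [Z b]]]]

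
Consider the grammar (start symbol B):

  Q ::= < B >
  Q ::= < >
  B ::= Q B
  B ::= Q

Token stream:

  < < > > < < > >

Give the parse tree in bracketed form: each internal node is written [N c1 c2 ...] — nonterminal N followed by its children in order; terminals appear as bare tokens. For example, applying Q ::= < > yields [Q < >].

B
Q B
< B > B
< Q > B
< < > > B
< < > > Q
< < > > < B >
< < > > < Q >
< < > > < < > >

[B [Q < [B [Q < >]] >] [B [Q < [B [Q < >]] >]]]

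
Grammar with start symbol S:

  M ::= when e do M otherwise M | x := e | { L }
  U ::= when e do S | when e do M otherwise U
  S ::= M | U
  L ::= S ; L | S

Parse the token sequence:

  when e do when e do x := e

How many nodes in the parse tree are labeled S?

3

[S [U when e do [S [U when e do [S [M x := e]]]]]]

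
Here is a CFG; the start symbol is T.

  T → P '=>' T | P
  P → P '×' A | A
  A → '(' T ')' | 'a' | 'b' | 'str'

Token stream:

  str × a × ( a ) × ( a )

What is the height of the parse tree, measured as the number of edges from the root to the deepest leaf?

[T [P [P [P [P [A str]] × [A a]] × [A ( [T [P [A a]]] )]] × [A ( [T [P [A a]]] )]]]

7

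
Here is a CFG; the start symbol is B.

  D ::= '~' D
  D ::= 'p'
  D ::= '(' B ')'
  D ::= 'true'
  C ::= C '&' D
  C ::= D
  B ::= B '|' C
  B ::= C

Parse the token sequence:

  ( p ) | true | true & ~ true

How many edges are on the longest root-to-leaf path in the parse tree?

8

[B [B [B [C [D ( [B [C [D p]]] )]]] | [C [D true]]] | [C [C [D true]] & [D ~ [D true]]]]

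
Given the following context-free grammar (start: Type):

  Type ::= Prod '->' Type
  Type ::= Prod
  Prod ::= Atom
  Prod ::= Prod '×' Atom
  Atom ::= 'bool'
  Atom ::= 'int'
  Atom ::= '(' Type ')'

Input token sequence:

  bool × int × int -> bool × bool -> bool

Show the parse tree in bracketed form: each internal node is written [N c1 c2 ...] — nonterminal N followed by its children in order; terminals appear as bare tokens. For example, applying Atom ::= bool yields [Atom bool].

Type
Prod -> Type
Prod × Atom -> Type
Prod × Atom × Atom -> Type
Atom × Atom × Atom -> Type
bool × Atom × Atom -> Type
bool × int × Atom -> Type
bool × int × int -> Type
bool × int × int -> Prod -> Type
bool × int × int -> Prod × Atom -> Type
bool × int × int -> Atom × Atom -> Type
bool × int × int -> bool × Atom -> Type
bool × int × int -> bool × bool -> Type
bool × int × int -> bool × bool -> Prod
bool × int × int -> bool × bool -> Atom
bool × int × int -> bool × bool -> bool

[Type [Prod [Prod [Prod [Atom bool]] × [Atom int]] × [Atom int]] -> [Type [Prod [Prod [Atom bool]] × [Atom bool]] -> [Type [Prod [Atom bool]]]]]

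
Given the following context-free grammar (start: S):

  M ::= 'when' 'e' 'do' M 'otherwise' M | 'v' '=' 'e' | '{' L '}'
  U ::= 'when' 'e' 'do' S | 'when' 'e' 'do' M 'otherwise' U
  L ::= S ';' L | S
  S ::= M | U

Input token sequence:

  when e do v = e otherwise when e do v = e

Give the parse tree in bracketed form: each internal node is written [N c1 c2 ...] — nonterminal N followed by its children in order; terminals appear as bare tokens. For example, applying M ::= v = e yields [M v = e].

S
U
when e do M otherwise U
when e do v = e otherwise U
when e do v = e otherwise when e do S
when e do v = e otherwise when e do M
when e do v = e otherwise when e do v = e

[S [U when e do [M v = e] otherwise [U when e do [S [M v = e]]]]]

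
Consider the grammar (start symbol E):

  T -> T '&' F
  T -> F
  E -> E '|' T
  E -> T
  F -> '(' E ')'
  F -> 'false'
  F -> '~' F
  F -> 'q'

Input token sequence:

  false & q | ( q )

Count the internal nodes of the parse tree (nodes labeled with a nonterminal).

[E [E [T [T [F false]] & [F q]]] | [T [F ( [E [T [F q]]] )]]]

11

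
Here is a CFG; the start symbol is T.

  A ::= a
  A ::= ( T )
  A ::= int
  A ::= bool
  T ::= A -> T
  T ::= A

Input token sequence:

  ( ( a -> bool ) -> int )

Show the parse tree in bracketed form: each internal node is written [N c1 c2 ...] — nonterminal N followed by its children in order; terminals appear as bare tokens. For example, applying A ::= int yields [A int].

[T [A ( [T [A ( [T [A a] -> [T [A bool]]] )] -> [T [A int]]] )]]

T
A
( T )
( A -> T )
( ( T ) -> T )
( ( A -> T ) -> T )
( ( a -> T ) -> T )
( ( a -> A ) -> T )
( ( a -> bool ) -> T )
( ( a -> bool ) -> A )
( ( a -> bool ) -> int )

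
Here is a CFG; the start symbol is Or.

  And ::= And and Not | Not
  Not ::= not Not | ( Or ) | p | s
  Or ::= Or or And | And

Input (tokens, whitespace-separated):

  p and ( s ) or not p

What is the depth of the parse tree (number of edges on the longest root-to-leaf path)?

[Or [Or [And [And [Not p]] and [Not ( [Or [And [Not s]]] )]]] or [And [Not not [Not p]]]]

7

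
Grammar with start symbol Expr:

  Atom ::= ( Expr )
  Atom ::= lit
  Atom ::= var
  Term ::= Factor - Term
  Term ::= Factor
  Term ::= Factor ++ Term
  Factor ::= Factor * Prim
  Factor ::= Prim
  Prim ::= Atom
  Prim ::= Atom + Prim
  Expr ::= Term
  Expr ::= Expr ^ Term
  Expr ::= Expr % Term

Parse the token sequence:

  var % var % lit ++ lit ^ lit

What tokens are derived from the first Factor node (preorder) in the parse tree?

[Expr [Expr [Expr [Expr [Term [Factor [Prim [Atom var]]]]] % [Term [Factor [Prim [Atom var]]]]] % [Term [Factor [Prim [Atom lit]]] ++ [Term [Factor [Prim [Atom lit]]]]]] ^ [Term [Factor [Prim [Atom lit]]]]]

var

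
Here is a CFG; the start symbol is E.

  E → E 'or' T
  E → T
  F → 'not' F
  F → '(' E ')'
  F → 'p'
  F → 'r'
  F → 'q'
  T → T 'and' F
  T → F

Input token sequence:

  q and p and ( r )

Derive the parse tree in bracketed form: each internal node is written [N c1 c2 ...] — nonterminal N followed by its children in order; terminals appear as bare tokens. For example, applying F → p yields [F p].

[E [T [T [T [F q]] and [F p]] and [F ( [E [T [F r]]] )]]]

E
T
T and F
T and F and F
F and F and F
q and F and F
q and p and F
q and p and ( E )
q and p and ( T )
q and p and ( F )
q and p and ( r )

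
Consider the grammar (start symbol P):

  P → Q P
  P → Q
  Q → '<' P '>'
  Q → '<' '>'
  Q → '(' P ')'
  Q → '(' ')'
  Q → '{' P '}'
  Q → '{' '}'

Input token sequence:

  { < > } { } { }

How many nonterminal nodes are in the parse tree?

[P [Q { [P [Q < >]] }] [P [Q { }] [P [Q { }]]]]

8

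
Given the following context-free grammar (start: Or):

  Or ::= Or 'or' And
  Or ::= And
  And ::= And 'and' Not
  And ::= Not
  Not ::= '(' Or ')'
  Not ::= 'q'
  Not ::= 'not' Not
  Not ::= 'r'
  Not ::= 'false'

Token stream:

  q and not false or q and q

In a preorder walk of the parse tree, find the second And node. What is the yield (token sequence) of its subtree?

[Or [Or [And [And [Not q]] and [Not not [Not false]]]] or [And [And [Not q]] and [Not q]]]

q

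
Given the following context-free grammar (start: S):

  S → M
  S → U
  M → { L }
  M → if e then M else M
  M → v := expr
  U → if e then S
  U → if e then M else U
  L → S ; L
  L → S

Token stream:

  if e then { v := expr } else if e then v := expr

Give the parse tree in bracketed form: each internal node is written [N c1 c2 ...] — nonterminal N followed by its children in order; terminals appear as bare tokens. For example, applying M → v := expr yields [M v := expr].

[S [U if e then [M { [L [S [M v := expr]]] }] else [U if e then [S [M v := expr]]]]]

S
U
if e then M else U
if e then { L } else U
if e then { S } else U
if e then { M } else U
if e then { v := expr } else U
if e then { v := expr } else if e then S
if e then { v := expr } else if e then M
if e then { v := expr } else if e then v := expr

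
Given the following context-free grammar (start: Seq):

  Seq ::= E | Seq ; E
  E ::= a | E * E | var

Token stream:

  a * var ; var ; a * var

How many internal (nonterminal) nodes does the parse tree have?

[Seq [Seq [Seq [E [E a] * [E var]]] ; [E var]] ; [E [E a] * [E var]]]

10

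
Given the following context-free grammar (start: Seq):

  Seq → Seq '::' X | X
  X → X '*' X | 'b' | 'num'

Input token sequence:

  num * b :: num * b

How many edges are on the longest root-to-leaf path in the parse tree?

4

[Seq [Seq [X [X num] * [X b]]] :: [X [X num] * [X b]]]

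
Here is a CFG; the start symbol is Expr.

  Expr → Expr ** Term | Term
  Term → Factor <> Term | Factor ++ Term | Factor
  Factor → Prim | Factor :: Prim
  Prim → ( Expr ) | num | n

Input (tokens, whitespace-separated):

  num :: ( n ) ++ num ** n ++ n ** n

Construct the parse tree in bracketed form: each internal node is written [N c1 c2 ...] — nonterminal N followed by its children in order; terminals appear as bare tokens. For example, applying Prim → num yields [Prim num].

[Expr [Expr [Expr [Term [Factor [Factor [Prim num]] :: [Prim ( [Expr [Term [Factor [Prim n]]]] )]] ++ [Term [Factor [Prim num]]]]] ** [Term [Factor [Prim n]] ++ [Term [Factor [Prim n]]]]] ** [Term [Factor [Prim n]]]]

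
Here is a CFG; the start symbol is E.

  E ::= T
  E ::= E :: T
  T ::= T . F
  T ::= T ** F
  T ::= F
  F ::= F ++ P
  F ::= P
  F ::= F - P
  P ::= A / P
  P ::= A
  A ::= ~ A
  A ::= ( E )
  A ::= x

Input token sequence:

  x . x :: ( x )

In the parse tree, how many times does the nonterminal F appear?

4

[E [E [T [T [F [P [A x]]]] . [F [P [A x]]]]] :: [T [F [P [A ( [E [T [F [P [A x]]]]] )]]]]]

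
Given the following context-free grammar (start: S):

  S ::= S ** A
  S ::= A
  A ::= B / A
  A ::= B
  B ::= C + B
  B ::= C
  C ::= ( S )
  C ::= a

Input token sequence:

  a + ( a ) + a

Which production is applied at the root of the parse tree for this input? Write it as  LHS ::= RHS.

S ::= A

[S [A [B [C a] + [B [C ( [S [A [B [C a]]]] )] + [B [C a]]]]]]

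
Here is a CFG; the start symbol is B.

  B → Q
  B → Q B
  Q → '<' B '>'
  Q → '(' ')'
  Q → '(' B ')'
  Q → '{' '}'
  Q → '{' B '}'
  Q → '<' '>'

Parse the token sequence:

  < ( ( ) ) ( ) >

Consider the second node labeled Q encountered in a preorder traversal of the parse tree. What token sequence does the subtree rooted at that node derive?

( ( ) )

[B [Q < [B [Q ( [B [Q ( )]] )] [B [Q ( )]]] >]]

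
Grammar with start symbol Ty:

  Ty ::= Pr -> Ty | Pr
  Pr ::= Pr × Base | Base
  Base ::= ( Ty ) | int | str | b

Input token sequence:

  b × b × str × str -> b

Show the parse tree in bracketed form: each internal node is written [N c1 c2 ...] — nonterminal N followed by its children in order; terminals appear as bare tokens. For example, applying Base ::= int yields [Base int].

Ty
Pr -> Ty
Pr × Base -> Ty
Pr × Base × Base -> Ty
Pr × Base × Base × Base -> Ty
Base × Base × Base × Base -> Ty
b × Base × Base × Base -> Ty
b × b × Base × Base -> Ty
b × b × str × Base -> Ty
b × b × str × str -> Ty
b × b × str × str -> Pr
b × b × str × str -> Base
b × b × str × str -> b

[Ty [Pr [Pr [Pr [Pr [Base b]] × [Base b]] × [Base str]] × [Base str]] -> [Ty [Pr [Base b]]]]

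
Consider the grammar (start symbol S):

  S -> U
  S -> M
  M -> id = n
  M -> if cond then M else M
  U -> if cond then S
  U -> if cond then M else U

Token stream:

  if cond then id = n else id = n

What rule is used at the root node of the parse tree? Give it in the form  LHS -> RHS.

[S [M if cond then [M id = n] else [M id = n]]]

S -> M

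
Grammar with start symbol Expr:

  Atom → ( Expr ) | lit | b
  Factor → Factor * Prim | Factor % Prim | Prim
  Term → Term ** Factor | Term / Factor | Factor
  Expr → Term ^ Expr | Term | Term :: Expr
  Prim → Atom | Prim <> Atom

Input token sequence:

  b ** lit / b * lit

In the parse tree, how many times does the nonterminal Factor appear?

[Expr [Term [Term [Term [Factor [Prim [Atom b]]]] ** [Factor [Prim [Atom lit]]]] / [Factor [Factor [Prim [Atom b]]] * [Prim [Atom lit]]]]]

4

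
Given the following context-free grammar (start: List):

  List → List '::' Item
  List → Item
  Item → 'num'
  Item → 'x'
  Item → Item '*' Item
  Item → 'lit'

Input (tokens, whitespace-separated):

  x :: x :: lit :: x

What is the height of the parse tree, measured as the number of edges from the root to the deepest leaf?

[List [List [List [List [Item x]] :: [Item x]] :: [Item lit]] :: [Item x]]

5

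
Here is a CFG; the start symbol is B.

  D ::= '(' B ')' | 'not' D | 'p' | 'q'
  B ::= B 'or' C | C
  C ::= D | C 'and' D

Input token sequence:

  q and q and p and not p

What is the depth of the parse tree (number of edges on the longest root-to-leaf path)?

6

[B [C [C [C [C [D q]] and [D q]] and [D p]] and [D not [D p]]]]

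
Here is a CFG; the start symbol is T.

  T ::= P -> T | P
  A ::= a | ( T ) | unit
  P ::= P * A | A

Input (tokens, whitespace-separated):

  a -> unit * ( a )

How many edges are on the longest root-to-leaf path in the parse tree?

7

[T [P [A a]] -> [T [P [P [A unit]] * [A ( [T [P [A a]]] )]]]]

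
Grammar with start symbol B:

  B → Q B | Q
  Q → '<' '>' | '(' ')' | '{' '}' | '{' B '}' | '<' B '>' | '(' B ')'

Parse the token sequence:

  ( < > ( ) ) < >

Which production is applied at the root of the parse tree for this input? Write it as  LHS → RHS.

[B [Q ( [B [Q < >] [B [Q ( )]]] )] [B [Q < >]]]

B → Q B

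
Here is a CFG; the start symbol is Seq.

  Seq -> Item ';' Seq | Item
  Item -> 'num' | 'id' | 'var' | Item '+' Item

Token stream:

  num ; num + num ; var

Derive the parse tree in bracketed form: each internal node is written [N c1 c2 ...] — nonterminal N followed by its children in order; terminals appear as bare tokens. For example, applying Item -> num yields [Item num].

[Seq [Item num] ; [Seq [Item [Item num] + [Item num]] ; [Seq [Item var]]]]

Seq
Item ; Seq
num ; Seq
num ; Item ; Seq
num ; Item + Item ; Seq
num ; num + Item ; Seq
num ; num + num ; Seq
num ; num + num ; Item
num ; num + num ; var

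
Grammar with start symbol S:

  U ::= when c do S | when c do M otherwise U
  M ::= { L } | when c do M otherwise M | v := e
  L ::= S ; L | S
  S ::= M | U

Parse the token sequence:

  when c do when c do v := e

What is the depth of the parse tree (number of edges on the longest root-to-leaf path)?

6

[S [U when c do [S [U when c do [S [M v := e]]]]]]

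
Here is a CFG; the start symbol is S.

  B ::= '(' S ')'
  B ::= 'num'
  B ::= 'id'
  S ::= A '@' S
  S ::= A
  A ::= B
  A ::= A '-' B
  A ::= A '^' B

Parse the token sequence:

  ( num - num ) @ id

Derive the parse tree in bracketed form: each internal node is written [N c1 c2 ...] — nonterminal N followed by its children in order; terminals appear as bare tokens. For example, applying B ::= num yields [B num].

[S [A [B ( [S [A [A [B num]] - [B num]]] )]] @ [S [A [B id]]]]

S
A @ S
B @ S
( S ) @ S
( A ) @ S
( A - B ) @ S
( B - B ) @ S
( num - B ) @ S
( num - num ) @ S
( num - num ) @ A
( num - num ) @ B
( num - num ) @ id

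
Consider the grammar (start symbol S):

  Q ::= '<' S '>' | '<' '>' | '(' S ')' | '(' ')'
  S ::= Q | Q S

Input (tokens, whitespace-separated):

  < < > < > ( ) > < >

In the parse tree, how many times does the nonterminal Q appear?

5

[S [Q < [S [Q < >] [S [Q < >] [S [Q ( )]]]] >] [S [Q < >]]]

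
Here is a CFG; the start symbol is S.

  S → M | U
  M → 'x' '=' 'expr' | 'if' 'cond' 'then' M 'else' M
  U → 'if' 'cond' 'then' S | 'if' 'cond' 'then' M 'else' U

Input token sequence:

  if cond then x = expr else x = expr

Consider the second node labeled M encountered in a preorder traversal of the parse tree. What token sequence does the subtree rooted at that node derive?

[S [M if cond then [M x = expr] else [M x = expr]]]

x = expr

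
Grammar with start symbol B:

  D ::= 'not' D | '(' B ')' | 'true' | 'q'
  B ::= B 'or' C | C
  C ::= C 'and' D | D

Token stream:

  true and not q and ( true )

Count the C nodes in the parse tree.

[B [C [C [C [D true]] and [D not [D q]]] and [D ( [B [C [D true]]] )]]]

4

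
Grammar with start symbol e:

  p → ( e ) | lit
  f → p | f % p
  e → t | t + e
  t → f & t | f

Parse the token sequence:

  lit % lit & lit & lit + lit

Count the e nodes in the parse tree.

2

[e [t [f [f [p lit]] % [p lit]] & [t [f [p lit]] & [t [f [p lit]]]]] + [e [t [f [p lit]]]]]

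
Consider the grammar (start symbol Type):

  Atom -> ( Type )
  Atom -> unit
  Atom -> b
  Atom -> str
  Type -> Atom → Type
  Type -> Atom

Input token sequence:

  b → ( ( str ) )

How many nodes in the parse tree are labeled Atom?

[Type [Atom b] → [Type [Atom ( [Type [Atom ( [Type [Atom str]] )]] )]]]

4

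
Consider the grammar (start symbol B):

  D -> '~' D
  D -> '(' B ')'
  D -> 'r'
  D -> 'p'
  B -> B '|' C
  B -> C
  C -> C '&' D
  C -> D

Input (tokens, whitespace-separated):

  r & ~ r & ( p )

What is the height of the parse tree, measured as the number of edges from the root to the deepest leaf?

6

[B [C [C [C [D r]] & [D ~ [D r]]] & [D ( [B [C [D p]]] )]]]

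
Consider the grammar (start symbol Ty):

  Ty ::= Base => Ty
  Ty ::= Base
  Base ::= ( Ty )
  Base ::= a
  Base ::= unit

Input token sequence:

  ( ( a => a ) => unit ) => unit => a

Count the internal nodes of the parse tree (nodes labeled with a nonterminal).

14

[Ty [Base ( [Ty [Base ( [Ty [Base a] => [Ty [Base a]]] )] => [Ty [Base unit]]] )] => [Ty [Base unit] => [Ty [Base a]]]]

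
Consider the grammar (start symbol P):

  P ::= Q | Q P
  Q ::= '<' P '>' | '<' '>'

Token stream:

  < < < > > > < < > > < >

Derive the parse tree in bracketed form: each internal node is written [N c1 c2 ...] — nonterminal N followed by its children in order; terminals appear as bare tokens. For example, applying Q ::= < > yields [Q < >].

[P [Q < [P [Q < [P [Q < >]] >]] >] [P [Q < [P [Q < >]] >] [P [Q < >]]]]

P
Q P
< P > P
< Q > P
< < P > > P
< < Q > > P
< < < > > > P
< < < > > > Q P
< < < > > > < P > P
< < < > > > < Q > P
< < < > > > < < > > P
< < < > > > < < > > Q
< < < > > > < < > > < >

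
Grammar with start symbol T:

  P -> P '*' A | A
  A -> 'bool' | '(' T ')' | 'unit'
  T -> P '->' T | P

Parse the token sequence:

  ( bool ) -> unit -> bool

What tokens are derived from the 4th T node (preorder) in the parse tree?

bool

[T [P [A ( [T [P [A bool]]] )]] -> [T [P [A unit]] -> [T [P [A bool]]]]]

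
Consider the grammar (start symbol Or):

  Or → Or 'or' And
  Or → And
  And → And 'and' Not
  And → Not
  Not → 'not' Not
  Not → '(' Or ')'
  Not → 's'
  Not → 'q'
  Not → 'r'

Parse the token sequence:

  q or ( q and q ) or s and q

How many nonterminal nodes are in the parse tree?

16

[Or [Or [Or [And [Not q]]] or [And [Not ( [Or [And [And [Not q]] and [Not q]]] )]]] or [And [And [Not s]] and [Not q]]]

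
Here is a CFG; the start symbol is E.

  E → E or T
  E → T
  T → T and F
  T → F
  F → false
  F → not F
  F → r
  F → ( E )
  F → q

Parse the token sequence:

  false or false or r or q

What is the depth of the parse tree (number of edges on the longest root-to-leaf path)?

[E [E [E [E [T [F false]]] or [T [F false]]] or [T [F r]]] or [T [F q]]]

6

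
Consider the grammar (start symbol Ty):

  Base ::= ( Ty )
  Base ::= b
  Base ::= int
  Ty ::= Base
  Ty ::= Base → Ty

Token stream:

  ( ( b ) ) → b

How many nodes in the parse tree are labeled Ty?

[Ty [Base ( [Ty [Base ( [Ty [Base b]] )]] )] → [Ty [Base b]]]

4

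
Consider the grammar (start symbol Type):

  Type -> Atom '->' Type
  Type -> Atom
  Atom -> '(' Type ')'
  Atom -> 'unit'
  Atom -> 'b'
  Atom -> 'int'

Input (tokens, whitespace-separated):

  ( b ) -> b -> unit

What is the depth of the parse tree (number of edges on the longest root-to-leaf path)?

4

[Type [Atom ( [Type [Atom b]] )] -> [Type [Atom b] -> [Type [Atom unit]]]]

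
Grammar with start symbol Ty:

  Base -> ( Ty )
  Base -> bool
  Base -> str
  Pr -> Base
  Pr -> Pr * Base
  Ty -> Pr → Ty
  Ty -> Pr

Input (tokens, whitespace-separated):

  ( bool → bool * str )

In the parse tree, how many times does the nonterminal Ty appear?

[Ty [Pr [Base ( [Ty [Pr [Base bool]] → [Ty [Pr [Pr [Base bool]] * [Base str]]]] )]]]

3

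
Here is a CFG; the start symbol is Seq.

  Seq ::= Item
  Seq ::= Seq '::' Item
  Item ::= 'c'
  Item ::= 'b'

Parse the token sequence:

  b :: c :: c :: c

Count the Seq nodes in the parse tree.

[Seq [Seq [Seq [Seq [Item b]] :: [Item c]] :: [Item c]] :: [Item c]]

4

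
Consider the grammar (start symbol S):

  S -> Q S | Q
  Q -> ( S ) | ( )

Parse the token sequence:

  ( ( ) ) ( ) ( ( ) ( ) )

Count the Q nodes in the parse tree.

[S [Q ( [S [Q ( )]] )] [S [Q ( )] [S [Q ( [S [Q ( )] [S [Q ( )]]] )]]]]

6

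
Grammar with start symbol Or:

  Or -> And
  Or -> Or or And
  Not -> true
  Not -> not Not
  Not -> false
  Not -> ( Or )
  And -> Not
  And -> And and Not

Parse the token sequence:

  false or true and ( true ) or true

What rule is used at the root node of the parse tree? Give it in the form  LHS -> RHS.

[Or [Or [Or [And [Not false]]] or [And [And [Not true]] and [Not ( [Or [And [Not true]]] )]]] or [And [Not true]]]

Or -> Or or And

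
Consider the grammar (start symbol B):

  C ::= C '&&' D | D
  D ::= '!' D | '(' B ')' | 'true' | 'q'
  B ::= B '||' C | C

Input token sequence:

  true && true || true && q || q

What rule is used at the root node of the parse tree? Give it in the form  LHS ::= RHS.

[B [B [B [C [C [D true]] && [D true]]] || [C [C [D true]] && [D q]]] || [C [D q]]]

B ::= B '||' C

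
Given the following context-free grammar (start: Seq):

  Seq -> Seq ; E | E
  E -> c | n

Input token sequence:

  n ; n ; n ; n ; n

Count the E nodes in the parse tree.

[Seq [Seq [Seq [Seq [Seq [E n]] ; [E n]] ; [E n]] ; [E n]] ; [E n]]

5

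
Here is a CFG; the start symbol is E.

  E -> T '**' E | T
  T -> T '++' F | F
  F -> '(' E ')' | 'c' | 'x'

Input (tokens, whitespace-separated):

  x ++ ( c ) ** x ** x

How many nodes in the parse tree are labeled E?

[E [T [T [F x]] ++ [F ( [E [T [F c]]] )]] ** [E [T [F x]] ** [E [T [F x]]]]]

4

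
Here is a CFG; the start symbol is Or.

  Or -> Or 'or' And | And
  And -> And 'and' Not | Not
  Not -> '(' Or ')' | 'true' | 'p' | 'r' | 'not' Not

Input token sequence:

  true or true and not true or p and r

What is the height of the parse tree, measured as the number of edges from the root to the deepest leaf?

[Or [Or [Or [And [Not true]]] or [And [And [Not true]] and [Not not [Not true]]]] or [And [And [Not p]] and [Not r]]]

5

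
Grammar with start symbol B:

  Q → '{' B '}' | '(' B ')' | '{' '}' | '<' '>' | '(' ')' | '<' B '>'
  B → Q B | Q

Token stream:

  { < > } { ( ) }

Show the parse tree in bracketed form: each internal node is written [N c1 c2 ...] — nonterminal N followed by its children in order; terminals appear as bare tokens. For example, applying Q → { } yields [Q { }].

[B [Q { [B [Q < >]] }] [B [Q { [B [Q ( )]] }]]]

B
Q B
{ B } B
{ Q } B
{ < > } B
{ < > } Q
{ < > } { B }
{ < > } { Q }
{ < > } { ( ) }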